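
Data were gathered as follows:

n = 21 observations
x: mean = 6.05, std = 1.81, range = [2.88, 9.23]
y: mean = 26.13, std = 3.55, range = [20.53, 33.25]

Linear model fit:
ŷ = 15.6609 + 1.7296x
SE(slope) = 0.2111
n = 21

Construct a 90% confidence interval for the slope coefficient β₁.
The 90% CI for β₁ is (1.3646, 2.0946)

Confidence interval for the slope:

The 90% CI for β₁ is: β̂₁ ± t*(α/2, n-2) × SE(β̂₁)

Step 1: Find critical t-value
- Confidence level = 0.9
- Degrees of freedom = n - 2 = 21 - 2 = 19
- t*(α/2, 19) = 1.7291

Step 2: Calculate margin of error
Margin = 1.7291 × 0.2111 = 0.3650

Step 3: Construct interval
CI = 1.7296 ± 0.3650
CI = (1.3646, 2.0946)

Interpretation: We are 90% confident that the true slope β₁ lies between 1.3646 and 2.0946.
Both endpoints are positive, so the data support a genuinely positive slope at this confidence level.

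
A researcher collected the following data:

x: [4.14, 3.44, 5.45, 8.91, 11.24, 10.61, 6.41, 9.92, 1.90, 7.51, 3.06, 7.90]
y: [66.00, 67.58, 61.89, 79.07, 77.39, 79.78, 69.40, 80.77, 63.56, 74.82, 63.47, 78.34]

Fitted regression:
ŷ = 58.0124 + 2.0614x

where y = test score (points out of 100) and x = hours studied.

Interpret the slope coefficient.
On average, test score is about 2.0614 points higher for every extra hour of study time.

The slope coefficient β₁ = 2.0614 represents the marginal effect of study time on test score.

Interpretation:
- Study time up by 1 hour → predicted test score increases by 2.0614 points
- The effect is assumed constant over the observed range of x (linearity)
- The slope describes association in these data, not necessarily a causal effect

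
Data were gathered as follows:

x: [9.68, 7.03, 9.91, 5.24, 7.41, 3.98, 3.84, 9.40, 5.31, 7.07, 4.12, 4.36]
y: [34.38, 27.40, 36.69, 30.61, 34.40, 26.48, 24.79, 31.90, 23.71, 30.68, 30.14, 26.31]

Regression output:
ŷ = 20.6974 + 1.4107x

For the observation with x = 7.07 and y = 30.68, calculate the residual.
Residual = 0.0090

The residual is the difference between the actual value and the predicted value:

Residual = y - ŷ

Step 1: Calculate predicted value
ŷ = 20.6974 + 1.4107 × 7.07
ŷ = 30.6710

Step 2: Calculate residual
Residual = 30.68 - 30.6710
Residual = 0.0090

Sign check: y > ŷ, so the point is above the line and the fit underestimates here.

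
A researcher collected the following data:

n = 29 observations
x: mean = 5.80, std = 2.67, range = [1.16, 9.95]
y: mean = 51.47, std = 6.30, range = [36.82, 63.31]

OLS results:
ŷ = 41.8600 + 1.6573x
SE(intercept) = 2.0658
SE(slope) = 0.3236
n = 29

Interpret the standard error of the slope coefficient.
SE(β̂₁) = 0.3236 is the estimated standard deviation of the slope estimate across repeated samples; relative to β̂₁ = 1.6573 that is 19.5%, a precise estimate.

SE(β̂₁) = s / √Sxx, where s is the residual standard deviation and Sxx = Σ(x − x̄)². It is the yardstick for how far β̂₁ = 1.6573 could plausibly be from the true slope.

Relative precision:
- SE / |β̂₁| = 0.3236 / 1.6573 = 19.5%
- Rule of thumb (under 20%: precise; 20% to under 50%: moderately precise; 50% or more: imprecise) → precise

Rough 95% range (±2 SE): 1.6573 ± 0.6472 → (1.0101, 2.3045).

What drives SE(β̂₁): wider spread of x values → smaller SE.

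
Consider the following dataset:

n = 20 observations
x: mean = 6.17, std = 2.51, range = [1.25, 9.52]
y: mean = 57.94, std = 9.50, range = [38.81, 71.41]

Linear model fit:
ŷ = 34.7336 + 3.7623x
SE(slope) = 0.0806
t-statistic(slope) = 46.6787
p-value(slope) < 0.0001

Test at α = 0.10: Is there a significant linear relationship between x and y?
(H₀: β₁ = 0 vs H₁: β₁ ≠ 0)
p-value < 0.0001 < α = 0.10, so we reject H₀. The relationship is significant.

Hypothesis test for the slope coefficient:

H₀: β₁ = 0 (no linear relationship)
H₁: β₁ ≠ 0 (linear relationship exists)

Test statistic: t = β̂₁ / SE(β̂₁) = 3.7623 / 0.0806 = 46.6787

p < 0.0001: how often a slope estimate this far from 0 (in SE units) would arise by chance if β₁ were truly 0.

Decision rule: reject H₀ if p-value < α.
p-value < 0.0001 < α = 0.10 → reject H₀.

There is sufficient evidence at the 10% significance level to conclude that a linear relationship exists between x and y.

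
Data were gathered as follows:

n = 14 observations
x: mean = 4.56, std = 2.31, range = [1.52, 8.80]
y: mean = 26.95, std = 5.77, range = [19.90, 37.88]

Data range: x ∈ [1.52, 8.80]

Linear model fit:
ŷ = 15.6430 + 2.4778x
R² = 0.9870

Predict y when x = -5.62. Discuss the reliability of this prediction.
The equation gives ŷ = 1.7178; however x = -5.62 is 7.14 units below the observed range, so this extrapolated value should not be trusted.

Prediction calculation:
ŷ = 15.6430 + 2.4778 × (-5.62)
ŷ = 1.7178

Reliability:
- Data range: x ∈ [1.52, 8.80]
- Prediction point: x = -5.62 is 7.14 units below the observed range → this is EXTRAPOLATION, not interpolation

Why that matters here:
- There are no observations near this x to validate the fitted line there
- The linear relationship may not hold outside the observed range
- The standard error of prediction grows with (x − x̄)², and x = -5.62 is far from x̄ = 4.56

Report the number if required, but flag clearly that it is an extrapolation.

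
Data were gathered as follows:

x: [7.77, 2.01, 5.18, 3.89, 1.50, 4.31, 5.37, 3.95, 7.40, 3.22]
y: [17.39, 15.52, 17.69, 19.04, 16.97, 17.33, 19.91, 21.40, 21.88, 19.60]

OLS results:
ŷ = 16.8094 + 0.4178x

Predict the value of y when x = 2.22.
ŷ = 17.7369

To predict y for x = 2.22, substitute into the regression equation:

ŷ = 16.8094 + 0.4178 × 2.22
ŷ = 16.8094 + 0.9275
ŷ = 17.7369

This is the fitted mean response at that x — an individual observation would come with a wider prediction interval.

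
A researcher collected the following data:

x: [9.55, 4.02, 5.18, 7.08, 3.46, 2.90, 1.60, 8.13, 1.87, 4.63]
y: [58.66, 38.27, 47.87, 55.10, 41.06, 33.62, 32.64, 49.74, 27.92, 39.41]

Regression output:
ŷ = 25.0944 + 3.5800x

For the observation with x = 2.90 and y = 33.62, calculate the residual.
Residual = -1.8564

The residual is the difference between the actual value and the predicted value:

Residual = y - ŷ

Step 1: Calculate predicted value
ŷ = 25.0944 + 3.5800 × 2.90
ŷ = 35.4764

Step 2: Calculate residual
Residual = 33.62 - 35.4764
Residual = -1.8564

Sign check: y < ŷ, so the point is below the line and the fit overestimates here.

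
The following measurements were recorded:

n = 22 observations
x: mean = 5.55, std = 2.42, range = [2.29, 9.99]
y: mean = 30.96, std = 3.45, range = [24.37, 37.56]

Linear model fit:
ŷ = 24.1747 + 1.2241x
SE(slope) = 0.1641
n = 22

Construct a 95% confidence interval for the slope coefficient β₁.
The 95% CI for β₁ is (0.8818, 1.5664)

Confidence interval for the slope:

The 95% CI for β₁ is: β̂₁ ± t*(α/2, n-2) × SE(β̂₁)

Step 1: Find critical t-value
- Confidence level = 0.95
- Degrees of freedom = n - 2 = 22 - 2 = 20
- t*(α/2, 20) = 2.0860

Step 2: Calculate margin of error
Margin = 2.0860 × 0.1641 = 0.3423

Step 3: Construct interval
CI = 1.2241 ± 0.3423
CI = (0.8818, 1.5664)

Interpretation: We are 95% confident that the true slope β₁ lies between 0.8818 and 1.5664.
Both endpoints are positive, so the data support a genuinely positive slope at this confidence level.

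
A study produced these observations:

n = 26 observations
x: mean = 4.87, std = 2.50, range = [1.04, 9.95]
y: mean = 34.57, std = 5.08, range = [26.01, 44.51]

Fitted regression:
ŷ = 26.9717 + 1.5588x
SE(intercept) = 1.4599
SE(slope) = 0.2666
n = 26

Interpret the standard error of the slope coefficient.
The slope 1.5588 is pinned down to within about ±0.2666 (one SE) by these data — relative uncertainty 17.1%, i.e. precise.

SE(β̂₁) = s / √Sxx, where s is the residual standard deviation and Sxx = Σ(x − x̄)². It is the yardstick for how far β̂₁ = 1.5588 could plausibly be from the true slope.

Relative precision:
- SE / |β̂₁| = 0.2666 / 1.5588 = 17.1%
- Rule of thumb (under 20%: precise; 20% to under 50%: moderately precise; 50% or more: imprecise) → precise

Link to interval estimation: a confidence interval for β₁ is β̂₁ ± t* × 0.2666, so SE sets the half-width per unit of t*.

What drives SE(β̂₁): larger n (here n = 26) → smaller SE; more residual scatter → larger SE.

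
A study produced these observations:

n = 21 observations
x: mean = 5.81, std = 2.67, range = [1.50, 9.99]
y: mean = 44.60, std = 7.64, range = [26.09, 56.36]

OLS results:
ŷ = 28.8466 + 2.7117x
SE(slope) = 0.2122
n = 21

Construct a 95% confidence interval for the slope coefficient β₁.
The 95% CI for β₁ is (2.2676, 3.1558)

Confidence interval for the slope:

The 95% CI for β₁ is: β̂₁ ± t*(α/2, n-2) × SE(β̂₁)

Step 1: Find critical t-value
- Confidence level = 0.95
- Degrees of freedom = n - 2 = 21 - 2 = 19
- t*(α/2, 19) = 2.0930

Step 2: Calculate margin of error
Margin = 2.0930 × 0.2122 = 0.4441

Step 3: Construct interval
CI = 2.7117 ± 0.4441
CI = (2.2676, 3.1558)

Interpretation: intervals built this way capture the true β₁ in 95% of repeated samples; here the plausible range for the per-unit effect of x on y is 2.2676 to 3.1558.
The interval does not include 0, suggesting a significant linear relationship.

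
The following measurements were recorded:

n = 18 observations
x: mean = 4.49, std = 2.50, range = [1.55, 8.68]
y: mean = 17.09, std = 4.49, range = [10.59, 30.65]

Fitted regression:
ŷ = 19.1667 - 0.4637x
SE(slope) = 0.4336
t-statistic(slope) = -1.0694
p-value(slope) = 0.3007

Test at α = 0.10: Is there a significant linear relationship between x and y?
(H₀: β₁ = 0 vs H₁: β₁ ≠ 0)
p-value = 0.3007 ≥ α = 0.10, so we fail to reject H₀. The relationship is not significant.

Hypothesis test for the slope coefficient:

H₀: β₁ = 0 (no linear relationship)
H₁: β₁ ≠ 0 (linear relationship exists)

Test statistic: t = β̂₁ / SE(β̂₁) = -0.4637 / 0.4336 = -1.0694

p = 0.3007: how often a slope estimate this far from 0 (in SE units) would arise by chance if β₁ were truly 0.

Decision rule: reject H₀ if p-value < α.
p-value = 0.3007 ≥ α = 0.10 → fail to reject H₀.

There is not sufficient evidence at the 10% significance level to conclude that a linear relationship exists between x and y.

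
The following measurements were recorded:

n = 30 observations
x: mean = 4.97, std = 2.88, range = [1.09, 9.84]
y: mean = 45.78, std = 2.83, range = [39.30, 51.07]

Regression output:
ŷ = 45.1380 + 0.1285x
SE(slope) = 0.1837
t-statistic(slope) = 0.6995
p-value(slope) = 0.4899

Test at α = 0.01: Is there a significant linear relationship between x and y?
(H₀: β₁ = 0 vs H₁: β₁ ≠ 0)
p-value = 0.4899 ≥ α = 0.01, so we fail to reject H₀. The relationship is not significant.

Hypothesis test for the slope coefficient:

H₀: β₁ = 0 (no linear relationship)
H₁: β₁ ≠ 0 (linear relationship exists)

Test statistic: t = β̂₁ / SE(β̂₁) = 0.1285 / 0.1837 = 0.6995

With df = 28, the two-sided p-value for |t| = 0.6995 is 0.4899.

Decision rule: reject H₀ if p-value < α.
p-value = 0.4899 ≥ α = 0.01 → fail to reject H₀.

There is not sufficient evidence at the 1% significance level to conclude that a linear relationship exists between x and y.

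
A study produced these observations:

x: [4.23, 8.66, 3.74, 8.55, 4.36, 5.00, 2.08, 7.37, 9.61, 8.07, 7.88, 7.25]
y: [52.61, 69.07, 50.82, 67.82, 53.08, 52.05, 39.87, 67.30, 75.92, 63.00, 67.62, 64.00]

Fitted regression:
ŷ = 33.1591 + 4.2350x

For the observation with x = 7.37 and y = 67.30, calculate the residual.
Residual = 2.9289

The residual is the difference between the actual value and the predicted value:

Residual = y - ŷ

Step 1: Calculate predicted value
ŷ = 33.1591 + 4.2350 × 7.37
ŷ = 64.3711

Step 2: Calculate residual
Residual = 67.30 - 64.3711
Residual = 2.9289

Sign check: y > ŷ, so the point is above the line and the fit underestimates here.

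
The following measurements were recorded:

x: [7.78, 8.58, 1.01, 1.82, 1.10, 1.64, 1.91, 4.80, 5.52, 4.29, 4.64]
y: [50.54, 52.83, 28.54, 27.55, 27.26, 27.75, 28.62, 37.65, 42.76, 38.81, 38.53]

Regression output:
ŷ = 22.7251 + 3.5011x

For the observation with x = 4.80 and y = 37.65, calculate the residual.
Residual = -1.8804

The residual is the difference between the actual value and the predicted value:

Residual = y - ŷ

Step 1: Calculate predicted value
ŷ = 22.7251 + 3.5011 × 4.80
ŷ = 39.5304

Step 2: Calculate residual
Residual = 37.65 - 39.5304
Residual = -1.8804

The residual is negative, so the observed y = 37.65 sits below the regression line (the line overestimates it by 1.8804).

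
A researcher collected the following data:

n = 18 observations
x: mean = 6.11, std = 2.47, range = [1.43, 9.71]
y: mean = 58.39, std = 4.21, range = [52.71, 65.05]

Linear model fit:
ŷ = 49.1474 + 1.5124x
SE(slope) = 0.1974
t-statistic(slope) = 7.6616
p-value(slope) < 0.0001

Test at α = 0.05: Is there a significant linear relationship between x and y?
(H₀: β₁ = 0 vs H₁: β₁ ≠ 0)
p-value < 0.0001 < α = 0.05, so we reject H₀. The relationship is significant.

Hypothesis test for the slope coefficient:

H₀: β₁ = 0 (no linear relationship)
H₁: β₁ ≠ 0 (linear relationship exists)

Test statistic: t = β̂₁ / SE(β̂₁) = 1.5124 / 0.1974 = 7.6616

The p-value (<0.0001) is the probability, under H₀, of a t-statistic at least as extreme as |t| = 7.6616 (two-sided, df = n − 2 = 16).

Decision rule: reject H₀ if p-value < α.
p-value < 0.0001 < α = 0.05 → reject H₀.

There is sufficient evidence at the 5% significance level to conclude that a linear relationship exists between x and y.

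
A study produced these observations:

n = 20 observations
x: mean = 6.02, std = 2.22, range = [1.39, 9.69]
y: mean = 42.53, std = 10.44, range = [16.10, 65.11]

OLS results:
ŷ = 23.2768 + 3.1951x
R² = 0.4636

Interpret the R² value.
About 46.36% of the variability in y is accounted for by the regression on x (R² = 0.4636) — a moderate linear fit.

R² (coefficient of determination) measures the proportion of variance in y explained by the regression model.

Here R² = 0.4636:
- Explained: 46.36% of the variation in y
- Unexplained (residual): 100% − 46.36% = 53.64%
- Rule of thumb (below 0.3 weak; 0.3 to below 0.7 moderate; 0.7 and above strong) → moderate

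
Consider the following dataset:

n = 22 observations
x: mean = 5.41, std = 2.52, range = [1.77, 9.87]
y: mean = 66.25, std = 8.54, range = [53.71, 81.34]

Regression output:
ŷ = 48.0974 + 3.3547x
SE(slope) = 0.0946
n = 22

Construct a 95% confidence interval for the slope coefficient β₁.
The 95% CI for β₁ is (3.1574, 3.5520)

Confidence interval for the slope:

The 95% CI for β₁ is: β̂₁ ± t*(α/2, n-2) × SE(β̂₁)

Step 1: Find critical t-value
- Confidence level = 0.95
- Degrees of freedom = n - 2 = 22 - 2 = 20
- t*(α/2, 20) = 2.0860

Step 2: Calculate margin of error
Margin = 2.0860 × 0.0946 = 0.1973

Step 3: Construct interval
CI = 3.3547 ± 0.1973
CI = (3.1574, 3.5520)

Interpretation: each one-unit increase in x is associated with a change in mean y of between 3.1574 and 3.5520, with 95% confidence.
The interval does not include 0, suggesting a significant linear relationship.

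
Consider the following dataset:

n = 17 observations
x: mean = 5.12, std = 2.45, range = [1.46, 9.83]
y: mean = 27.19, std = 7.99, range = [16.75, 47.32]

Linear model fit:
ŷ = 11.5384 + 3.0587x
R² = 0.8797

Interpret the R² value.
About 87.97% of the variability in y is accounted for by the regression on x (R² = 0.8797) — a strong linear fit.

R² (coefficient of determination) measures the proportion of variance in y explained by the regression model.

Here R² = 0.8797:
- Explained: 87.97% of the variation in y
- Unexplained (residual): 100% − 87.97% = 12.03%
- Rule of thumb (below 0.3 weak; 0.3 to below 0.7 moderate; 0.7 and above strong) → strong

Calculation: R² = 1 − (SS_res / SS_tot), where SS_res is the sum of squared residuals and SS_tot the total sum of squares.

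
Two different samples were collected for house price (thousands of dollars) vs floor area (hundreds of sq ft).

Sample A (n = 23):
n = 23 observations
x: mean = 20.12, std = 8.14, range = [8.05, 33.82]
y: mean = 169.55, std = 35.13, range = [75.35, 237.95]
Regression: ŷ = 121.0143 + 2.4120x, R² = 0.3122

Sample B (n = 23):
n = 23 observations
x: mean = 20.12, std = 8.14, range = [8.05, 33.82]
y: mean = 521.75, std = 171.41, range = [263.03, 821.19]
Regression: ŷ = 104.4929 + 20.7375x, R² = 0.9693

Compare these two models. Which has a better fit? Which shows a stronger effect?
Model B has the better fit (R² = 0.9693 vs 0.3122). Model B shows the stronger effect (|β₁| = 20.7375 vs 2.4120).

Model Comparison:

Goodness of fit (R²):
- Model A: R² = 0.3122 → 31.22% of variance in house price explained
- Model B: R² = 0.9693 → 96.93% of variance in house price explained
- 0.9693 > 0.3122 → Model B has the better fit

Which has the larger per-hundred sq ft effect? (|β₁|)
- Model A: β₁ = 2.4120 → predicted house price rises 2.4120 thousand dollars per additional hundred sq ft of floor area
- Model B: β₁ = 20.7375 → predicted house price rises 20.7375 thousand dollars per additional hundred sq ft of floor area
- |2.4120| < |20.7375| → Model B shows the stronger marginal effect

Note: R² measures how tightly points cluster around the line; β₁ measures how steep the line is — they answer different questions.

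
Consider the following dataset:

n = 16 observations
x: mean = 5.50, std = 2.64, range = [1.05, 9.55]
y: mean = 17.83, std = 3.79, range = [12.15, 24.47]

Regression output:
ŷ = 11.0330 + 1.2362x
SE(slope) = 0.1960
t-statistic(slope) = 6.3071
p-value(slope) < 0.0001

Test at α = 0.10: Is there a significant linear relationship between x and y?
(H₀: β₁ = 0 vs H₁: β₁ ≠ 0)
Reject H₀: p-value < 0.0001 < α = 0.10. The linear relationship is significant at the 10% level.

Hypothesis test for the slope coefficient:

H₀: β₁ = 0 (no linear relationship)
H₁: β₁ ≠ 0 (linear relationship exists)

Test statistic: t = β̂₁ / SE(β̂₁) = 1.2362 / 0.1960 = 6.3071

p < 0.0001: how often a slope estimate this far from 0 (in SE units) would arise by chance if β₁ were truly 0.

Decision rule: reject H₀ if p-value < α.
p-value < 0.0001 < α = 0.10 → reject H₀.

Conclusion: the linear association between x and y is significant at the 10% level.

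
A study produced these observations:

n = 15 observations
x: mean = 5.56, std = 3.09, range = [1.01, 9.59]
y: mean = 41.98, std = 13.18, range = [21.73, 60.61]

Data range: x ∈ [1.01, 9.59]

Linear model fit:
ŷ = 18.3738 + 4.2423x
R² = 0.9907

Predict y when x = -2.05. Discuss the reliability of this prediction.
The equation gives ŷ = 9.6771; however x = -2.05 is 3.06 units below the observed range, so this extrapolated value should not be trusted.

Prediction calculation:
ŷ = 18.3738 + 4.2423 × (-2.05)
ŷ = 9.6771

Reliability:
- Data range: x ∈ [1.01, 9.59]
- Prediction point: x = -2.05 is 3.06 units below the observed range → this is EXTRAPOLATION, not interpolation

Why that matters here:
- Real relationships often flatten, saturate, or turn nonlinear at extremes
- The linear relationship may not hold outside the observed range
- R² describes fit only over the sampled x values; it says nothing about behaviour beyond them

A defensible statement: 'if the linear trend continued to x = -2.05, y would be about 9.6771' — the premise is untested.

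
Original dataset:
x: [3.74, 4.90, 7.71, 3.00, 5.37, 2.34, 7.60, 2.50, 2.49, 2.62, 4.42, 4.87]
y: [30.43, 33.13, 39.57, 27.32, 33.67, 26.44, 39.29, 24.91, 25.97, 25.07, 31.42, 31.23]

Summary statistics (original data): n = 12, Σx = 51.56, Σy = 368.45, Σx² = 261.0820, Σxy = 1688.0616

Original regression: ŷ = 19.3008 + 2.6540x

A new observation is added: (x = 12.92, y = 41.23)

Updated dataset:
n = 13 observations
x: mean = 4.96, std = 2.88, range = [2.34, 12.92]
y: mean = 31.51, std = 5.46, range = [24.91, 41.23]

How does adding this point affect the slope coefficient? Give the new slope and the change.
New slope β₁ = 1.7446 versus 2.6540 before: a change of -0.9094 (-34.3%).

x = 12.92 lies well outside the original x-range [2.34, 7.71] (x̄ ≈ 4.30), so this observation has high leverage and can move the slope substantially.

Step 1: Update the sums with the new point (n goes from 12 to 13)
Σx  = 51.56 + 12.92 = 64.48
Σy  = 368.45 + 41.23 = 409.68
Σx² = 261.0820 + 12.92² = 261.0820 + 166.9264 = 428.0084
Σxy = 1688.0616 + 12.92×41.23 = 1688.0616 + 532.6916 = 2220.7532

Step 2: Recompute the slope with b₁ = (nΣxy − ΣxΣy) / (nΣx² − (Σx)²)
Numerator   = 13×2220.7532 − 64.48×409.68 = 28869.7916 − 26416.1664 = 2453.6252
Denominator = 13×428.0084 − 64.48² = 5564.1092 − 4157.6704 = 1406.4388
b₁(new) = 2453.6252 / 1406.4388 = 1.7446

(Same formula on the original sums: (12×1688.0616 − 51.56×368.45) / (12×261.0820 − 51.56²) = 1259.4572 / 474.5504 = 2.6540, matching the given fit.)

Step 3: Change in slope
Δβ₁ = 1.7446 − 2.6540 = -0.9094
Relative change = -0.9094 / 2.6540 × 100% = -34.3%
→ the slope decreases when the point is added.

Because the point sits below the extension of the original line at a high-leverage x, it tilts the fit down.
In practice: refit with and without it and report both if conclusions differ.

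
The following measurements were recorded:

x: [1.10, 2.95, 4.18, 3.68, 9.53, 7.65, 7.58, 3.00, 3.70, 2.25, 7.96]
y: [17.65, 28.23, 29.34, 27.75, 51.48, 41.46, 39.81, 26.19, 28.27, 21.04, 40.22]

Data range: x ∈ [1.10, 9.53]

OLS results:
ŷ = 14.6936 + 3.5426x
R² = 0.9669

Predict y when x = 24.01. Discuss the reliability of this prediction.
ŷ = 99.7514, but this is extrapolation (above the data range [1.10, 9.53]) and may be unreliable.

Prediction calculation:
ŷ = 14.6936 + 3.5426 × 24.01
ŷ = 99.7514

Reliability:
- Data range: x ∈ [1.10, 9.53]
- Prediction point: x = 24.01 is 14.48 units above the observed range → this is EXTRAPOLATION, not interpolation

Why that matters here:
- R² describes fit only over the sampled x values; it says nothing about behaviour beyond them
- Real relationships often flatten, saturate, or turn nonlinear at extremes

A defensible statement: 'if the linear trend continued to x = 24.01, y would be about 99.7514' — the premise is untested.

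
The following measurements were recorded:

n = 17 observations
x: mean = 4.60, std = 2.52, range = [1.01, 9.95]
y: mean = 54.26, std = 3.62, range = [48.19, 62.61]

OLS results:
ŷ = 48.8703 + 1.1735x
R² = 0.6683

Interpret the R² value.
About 66.83% of the variability in y is accounted for by the regression on x (R² = 0.6683) — a moderate linear fit.

R² (coefficient of determination) measures the proportion of variance in y explained by the regression model.

Here R² = 0.6683:
- Explained: 66.83% of the variation in y
- Unexplained (residual): 100% − 66.83% = 33.17%
- Rule of thumb (below 0.3 weak; 0.3 to below 0.7 moderate; 0.7 and above strong) → moderate

Equivalently, for simple linear regression R² = r², so |r| = √0.6683 ≈ 0.8175.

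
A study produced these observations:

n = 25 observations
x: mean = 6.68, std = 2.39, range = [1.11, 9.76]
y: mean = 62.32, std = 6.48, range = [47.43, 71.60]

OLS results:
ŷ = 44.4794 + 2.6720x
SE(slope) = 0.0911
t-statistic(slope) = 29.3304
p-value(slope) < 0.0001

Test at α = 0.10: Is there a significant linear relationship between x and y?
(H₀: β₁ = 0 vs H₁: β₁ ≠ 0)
Since p-value < 0.0001 < α = 0.10, reject H₀ — the slope is significantly different from 0.

Hypothesis test for the slope coefficient:

H₀: β₁ = 0 (no linear relationship)
H₁: β₁ ≠ 0 (linear relationship exists)

Test statistic: t = β̂₁ / SE(β̂₁) = 2.6720 / 0.0911 = 29.3304

p < 0.0001: how often a slope estimate this far from 0 (in SE units) would arise by chance if β₁ were truly 0.

Decision rule: reject H₀ if p-value < α.
p-value < 0.0001 < α = 0.10 → reject H₀.

Conclusion: the linear association between x and y is significant at the 10% level.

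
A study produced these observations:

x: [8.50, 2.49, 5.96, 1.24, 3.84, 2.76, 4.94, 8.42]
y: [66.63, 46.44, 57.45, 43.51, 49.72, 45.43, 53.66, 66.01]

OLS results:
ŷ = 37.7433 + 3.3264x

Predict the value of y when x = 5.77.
ŷ = 56.9366

Plug x = 5.77 into the fitted line:

ŷ = 37.7433 + 3.3264 × 5.77
ŷ = 37.7433 + 19.1933
ŷ = 56.9366

This is the fitted mean response at that x — an individual observation would come with a wider prediction interval.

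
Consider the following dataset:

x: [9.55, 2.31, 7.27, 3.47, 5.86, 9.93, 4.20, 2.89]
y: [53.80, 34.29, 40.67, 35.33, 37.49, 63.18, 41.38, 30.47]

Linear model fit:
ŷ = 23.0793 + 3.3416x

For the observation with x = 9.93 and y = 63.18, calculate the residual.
Residual = 6.9186

The residual is the difference between the actual value and the predicted value:

Residual = y - ŷ

Step 1: Calculate predicted value
ŷ = 23.0793 + 3.3416 × 9.93
ŷ = 56.2614

Step 2: Calculate residual
Residual = 63.18 - 56.2614
Residual = 6.9186

Sign check: y > ŷ, so the point is above the line and the fit underestimates here.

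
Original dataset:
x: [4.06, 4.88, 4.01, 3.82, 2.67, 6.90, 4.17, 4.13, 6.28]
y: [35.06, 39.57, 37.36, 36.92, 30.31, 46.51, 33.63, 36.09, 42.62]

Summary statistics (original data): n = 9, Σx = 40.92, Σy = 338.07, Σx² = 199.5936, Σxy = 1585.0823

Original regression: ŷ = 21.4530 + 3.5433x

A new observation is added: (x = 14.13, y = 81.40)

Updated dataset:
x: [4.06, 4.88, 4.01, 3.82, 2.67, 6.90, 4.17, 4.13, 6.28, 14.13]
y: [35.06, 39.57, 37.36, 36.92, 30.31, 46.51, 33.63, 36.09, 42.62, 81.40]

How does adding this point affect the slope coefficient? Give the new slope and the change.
Adding the point moves β₁ from 3.5433 to 4.4291, i.e. it increases by 0.8858 (+25.0%).

The new point has HIGH LEVERAGE: x = 14.13 is far from the original mean x̄ = 40.92/9 ≈ 4.55 (original range [2.67, 6.90]).

Step 1: Update the sums with the new point (n goes from 9 to 10)
Σx  = 40.92 + 14.13 = 55.05
Σy  = 338.07 + 81.40 = 419.47
Σx² = 199.5936 + 14.13² = 199.5936 + 199.6569 = 399.2505
Σxy = 1585.0823 + 14.13×81.40 = 1585.0823 + 1150.1820 = 2735.2643

Step 2: Recompute the slope with b₁ = (nΣxy − ΣxΣy) / (nΣx² − (Σx)²)
Numerator   = 10×2735.2643 − 55.05×419.47 = 27352.6430 − 23091.8235 = 4260.8195
Denominator = 10×399.2505 − 55.05² = 3992.5050 − 3030.5025 = 962.0025
b₁(new) = 4260.8195 / 962.0025 = 4.4291

(Same formula on the original sums: (9×1585.0823 − 40.92×338.07) / (9×199.5936 − 40.92²) = 431.9163 / 121.8960 = 3.5433, matching the given fit.)

Step 3: Change in slope
Δβ₁ = 4.4291 − 3.5433 = +0.8858
Relative change = +0.8858 / 3.5433 × 100% = +25.0%
→ the slope increases when the point is added.

Because the point sits above the extension of the original line at a high-leverage x, it tilts the fit up.
In practice: examine leverage (hᵢ) and Cook's distance rather than deleting it automatically.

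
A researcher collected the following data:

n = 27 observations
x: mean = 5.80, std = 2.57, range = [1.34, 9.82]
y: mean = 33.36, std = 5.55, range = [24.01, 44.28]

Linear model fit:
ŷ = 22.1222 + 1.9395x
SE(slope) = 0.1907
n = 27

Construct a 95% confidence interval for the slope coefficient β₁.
The 95% CI for β₁ is (1.5468, 2.3322)

Confidence interval for the slope:

The 95% CI for β₁ is: β̂₁ ± t*(α/2, n-2) × SE(β̂₁)

Step 1: Find critical t-value
- Confidence level = 0.95
- Degrees of freedom = n - 2 = 27 - 2 = 25
- t*(α/2, 25) = 2.0595

Step 2: Calculate margin of error
Margin = 2.0595 × 0.1907 = 0.3927

Step 3: Construct interval
CI = 1.9395 ± 0.3927
CI = (1.5468, 2.3322)

Interpretation: intervals built this way capture the true β₁ in 95% of repeated samples; here the plausible range for the per-unit effect of x on y is 1.5468 to 2.3322.
Both endpoints are positive, so the data support a genuinely positive slope at this confidence level.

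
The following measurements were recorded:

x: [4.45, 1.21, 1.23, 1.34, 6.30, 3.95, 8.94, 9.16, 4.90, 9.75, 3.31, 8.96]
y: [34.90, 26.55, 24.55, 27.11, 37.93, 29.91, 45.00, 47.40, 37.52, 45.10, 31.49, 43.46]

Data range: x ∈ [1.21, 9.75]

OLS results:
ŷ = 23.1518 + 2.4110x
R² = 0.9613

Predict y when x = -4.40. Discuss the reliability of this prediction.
ŷ = 12.5434 (extrapolation — x = -4.40 lies outside [1.21, 9.75], so reliability is low).

Prediction calculation:
ŷ = 23.1518 + 2.4110 × (-4.40)
ŷ = 12.5434

Reliability:
- Data range: x ∈ [1.21, 9.75]
- Prediction point: x = -4.40 is 5.61 units below the observed range → this is EXTRAPOLATION, not interpolation

Why that matters here:
- There are no observations near this x to validate the fitted line there
- Real relationships often flatten, saturate, or turn nonlinear at extremes

The R² = 0.9613 only validates the fit within [1.21, 9.75]; treat ŷ = 12.5434 with caution.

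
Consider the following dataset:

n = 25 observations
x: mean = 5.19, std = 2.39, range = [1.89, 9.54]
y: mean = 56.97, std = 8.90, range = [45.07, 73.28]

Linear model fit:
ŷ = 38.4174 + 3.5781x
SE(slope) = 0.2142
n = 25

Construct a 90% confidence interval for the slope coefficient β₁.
The 90% CI for β₁ is (3.2110, 3.9452)

Confidence interval for the slope:

The 90% CI for β₁ is: β̂₁ ± t*(α/2, n-2) × SE(β̂₁)

Step 1: Find critical t-value
- Confidence level = 0.9
- Degrees of freedom = n - 2 = 25 - 2 = 23
- t*(α/2, 23) = 1.7139

Step 2: Calculate margin of error
Margin = 1.7139 × 0.2142 = 0.3671

Step 3: Construct interval
CI = 3.5781 ± 0.3671
CI = (3.2110, 3.9452)

Interpretation: intervals built this way capture the true β₁ in 90% of repeated samples; here the plausible range for the per-unit effect of x on y is 3.2110 to 3.9452.
Since 0 is outside the interval, a two-sided test at α = 0.10 would reject H₀: β₁ = 0.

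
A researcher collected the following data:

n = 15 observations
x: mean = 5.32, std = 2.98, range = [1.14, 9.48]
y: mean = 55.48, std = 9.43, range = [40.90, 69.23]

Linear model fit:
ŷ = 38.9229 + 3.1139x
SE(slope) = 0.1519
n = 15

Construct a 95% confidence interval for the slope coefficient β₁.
The 95% CI for β₁ is (2.7857, 3.4421)

Confidence interval for the slope:

The 95% CI for β₁ is: β̂₁ ± t*(α/2, n-2) × SE(β̂₁)

Step 1: Find critical t-value
- Confidence level = 0.95
- Degrees of freedom = n - 2 = 15 - 2 = 13
- t*(α/2, 13) = 2.1604

Step 2: Calculate margin of error
Margin = 2.1604 × 0.1519 = 0.3282

Step 3: Construct interval
CI = 3.1139 ± 0.3282
CI = (2.7857, 3.4421)

Interpretation: We are 95% confident that the true slope β₁ lies between 2.7857 and 3.4421.
The interval does not include 0, suggesting a significant linear relationship.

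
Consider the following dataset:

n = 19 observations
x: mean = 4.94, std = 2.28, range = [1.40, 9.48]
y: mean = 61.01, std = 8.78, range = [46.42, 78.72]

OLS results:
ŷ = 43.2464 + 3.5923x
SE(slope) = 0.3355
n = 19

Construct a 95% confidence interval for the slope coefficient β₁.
The 95% CI for β₁ is (2.8845, 4.3001)

Confidence interval for the slope:

The 95% CI for β₁ is: β̂₁ ± t*(α/2, n-2) × SE(β̂₁)

Step 1: Find critical t-value
- Confidence level = 0.95
- Degrees of freedom = n - 2 = 19 - 2 = 17
- t*(α/2, 17) = 2.1098

Step 2: Calculate margin of error
Margin = 2.1098 × 0.3355 = 0.7078

Step 3: Construct interval
CI = 3.5923 ± 0.7078
CI = (2.8845, 4.3001)

Interpretation: We are 95% confident that the true slope β₁ lies between 2.8845 and 4.3001.
Since 0 is outside the interval, a two-sided test at α = 0.05 would reject H₀: β₁ = 0.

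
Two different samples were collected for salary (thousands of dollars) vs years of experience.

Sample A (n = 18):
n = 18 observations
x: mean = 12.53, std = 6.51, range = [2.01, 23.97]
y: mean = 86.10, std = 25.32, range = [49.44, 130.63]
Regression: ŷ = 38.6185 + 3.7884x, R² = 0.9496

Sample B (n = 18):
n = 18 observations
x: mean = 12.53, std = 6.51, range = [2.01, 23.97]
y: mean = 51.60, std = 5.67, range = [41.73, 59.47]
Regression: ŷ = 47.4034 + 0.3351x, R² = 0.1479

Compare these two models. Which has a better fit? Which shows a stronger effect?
Model A has the better fit (R² = 0.9496 vs 0.1479). Model A shows the stronger effect (|β₁| = 3.7884 vs 0.3351).

Model Comparison:

Which explains more variance? (R²)
- Model A: R² = 0.9496 → 94.96% of variance in salary explained
- Model B: R² = 0.1479 → 14.79% of variance in salary explained
- 0.9496 > 0.1479 → Model A has the better fit

Strength of effect — compare |β₁|:
- Model A: β₁ = 3.7884 → predicted salary rises 3.7884 thousand dollars per additional year of experience
- Model B: β₁ = 0.3351 → predicted salary rises 0.3351 thousand dollars per additional year of experience
- |3.7884| > |0.3351| → Model A shows the stronger marginal effect

Note: A better fit (higher R²) doesn't necessarily mean a more important relationship.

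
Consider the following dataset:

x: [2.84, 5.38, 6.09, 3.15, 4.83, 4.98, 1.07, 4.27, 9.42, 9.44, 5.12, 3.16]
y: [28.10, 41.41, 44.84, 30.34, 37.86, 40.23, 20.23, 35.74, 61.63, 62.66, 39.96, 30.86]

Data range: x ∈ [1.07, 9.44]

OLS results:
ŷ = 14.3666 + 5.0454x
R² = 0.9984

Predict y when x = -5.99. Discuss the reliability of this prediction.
ŷ = -15.8553, but this is extrapolation (below the data range [1.07, 9.44]) and may be unreliable.

Prediction calculation:
ŷ = 14.3666 + 5.0454 × (-5.99)
ŷ = -15.8553

Reliability:
- Data range: x ∈ [1.07, 9.44]
- Prediction point: x = -5.99 is 7.06 units below the observed range → this is EXTRAPOLATION, not interpolation

Why that matters here:
- R² describes fit only over the sampled x values; it says nothing about behaviour beyond them
- The linear relationship may not hold outside the observed range
- Real relationships often flatten, saturate, or turn nonlinear at extremes

A defensible statement: 'if the linear trend continued to x = -5.99, y would be about -15.8553' — the premise is untested.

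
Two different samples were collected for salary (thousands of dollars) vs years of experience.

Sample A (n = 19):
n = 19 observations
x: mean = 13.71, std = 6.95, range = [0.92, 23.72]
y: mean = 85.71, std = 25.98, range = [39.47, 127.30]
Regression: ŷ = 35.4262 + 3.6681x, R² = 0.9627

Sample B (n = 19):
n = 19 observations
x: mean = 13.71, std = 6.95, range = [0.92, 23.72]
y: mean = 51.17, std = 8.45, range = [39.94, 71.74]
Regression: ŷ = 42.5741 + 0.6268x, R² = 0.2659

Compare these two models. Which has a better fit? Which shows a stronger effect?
Model A has the better fit (R² = 0.9627 vs 0.2659). Model A shows the stronger effect (|β₁| = 3.6681 vs 0.6268).

Model Comparison:

Goodness of fit (R²):
- Model A: R² = 0.9627 → 96.27% of variance in salary explained
- Model B: R² = 0.2659 → 26.59% of variance in salary explained
- 0.9627 > 0.2659 → Model A has the better fit

Strength of effect — compare |β₁|:
- Model A: β₁ = 3.6681 → predicted salary rises 3.6681 thousand dollars per additional year of experience
- Model B: β₁ = 0.6268 → predicted salary rises 0.6268 thousand dollars per additional year of experience
- |3.6681| > |0.6268| → Model A shows the stronger marginal effect

Note: A better fit (higher R²) doesn't necessarily mean a more important relationship.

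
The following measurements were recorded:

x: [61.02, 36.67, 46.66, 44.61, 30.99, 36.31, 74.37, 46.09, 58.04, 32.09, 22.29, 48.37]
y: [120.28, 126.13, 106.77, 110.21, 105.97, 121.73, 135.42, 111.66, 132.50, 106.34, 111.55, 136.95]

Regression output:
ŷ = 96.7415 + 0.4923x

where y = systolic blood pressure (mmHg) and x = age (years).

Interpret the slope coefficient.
An increase of one year in age is associated with a 0.4923 mmHg increase in predicted blood pressure.

β₁ = 0.4923 is the change in predicted blood pressure (mmHg) per additional year of age.

Interpretation:
- Age up by 1 year → predicted blood pressure increases by 0.4923 mmHg
- The effect is assumed constant over the observed range of x (linearity)

(β₀ = 96.7415 is the fitted value at x = 0 and is not part of the slope interpretation.)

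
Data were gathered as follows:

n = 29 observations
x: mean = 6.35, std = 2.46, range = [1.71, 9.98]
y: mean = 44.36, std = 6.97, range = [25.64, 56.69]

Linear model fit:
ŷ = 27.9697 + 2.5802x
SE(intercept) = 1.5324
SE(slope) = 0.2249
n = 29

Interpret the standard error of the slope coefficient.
The slope 2.5802 is pinned down to within about ±0.2249 (one SE) by these data — relative uncertainty 8.7%, i.e. precise.

SE(β̂₁) = s / √Sxx, where s is the residual standard deviation and Sxx = Σ(x − x̄)². It is the yardstick for how far β̂₁ = 2.5802 could plausibly be from the true slope.

Relative precision:
- SE / |β̂₁| = 0.2249 / 2.5802 = 8.7%
- Rule of thumb (under 20%: precise; 20% to under 50%: moderately precise; 50% or more: imprecise) → precise

Link to the t-test: t = β̂₁ / SE(β̂₁) = 2.5802 / 0.2249 = 11.4727, the statistic for H₀: β₁ = 0.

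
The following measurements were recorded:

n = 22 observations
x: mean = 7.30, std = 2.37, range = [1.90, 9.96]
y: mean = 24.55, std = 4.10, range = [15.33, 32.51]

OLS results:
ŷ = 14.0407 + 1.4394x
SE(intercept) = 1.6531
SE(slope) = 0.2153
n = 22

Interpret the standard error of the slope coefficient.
The slope 1.4394 is pinned down to within about ±0.2153 (one SE) by these data — relative uncertainty 15.0%, i.e. precise.

What SE measures:
- The standard error quantifies the sampling variability of the coefficient estimate
- It is the estimated standard deviation of β̂₁ across hypothetical repeated samples of the same size
- Smaller SE → more precise estimate

Relative precision:
- SE / |β̂₁| = 0.2153 / 1.4394 = 15.0%
- Rule of thumb (under 20%: precise; 20% to under 50%: moderately precise; 50% or more: imprecise) → precise

Rough 95% range (±2 SE): 1.4394 ± 0.4306 → (1.0088, 1.8700).

What drives SE(β̂₁): larger n (here n = 22) → smaller SE; wider spread of x values → smaller SE; more residual scatter → larger SE.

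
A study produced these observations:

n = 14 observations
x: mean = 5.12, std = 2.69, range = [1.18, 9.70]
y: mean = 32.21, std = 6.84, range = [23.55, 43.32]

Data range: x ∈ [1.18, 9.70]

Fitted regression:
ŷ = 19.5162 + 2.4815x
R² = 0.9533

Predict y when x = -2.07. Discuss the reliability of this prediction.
ŷ = 14.3795 (extrapolation — x = -2.07 lies outside [1.18, 9.70], so reliability is low).

Prediction calculation:
ŷ = 19.5162 + 2.4815 × (-2.07)
ŷ = 14.3795

Reliability:
- Data range: x ∈ [1.18, 9.70]
- Prediction point: x = -2.07 is 3.25 units below the observed range → this is EXTRAPOLATION, not interpolation

Why that matters here:
- The standard error of prediction grows with (x − x̄)², and x = -2.07 is far from x̄ = 5.12
- Real relationships often flatten, saturate, or turn nonlinear at extremes
- There are no observations near this x to validate the fitted line there

A defensible statement: 'if the linear trend continued to x = -2.07, y would be about 14.3795' — the premise is untested.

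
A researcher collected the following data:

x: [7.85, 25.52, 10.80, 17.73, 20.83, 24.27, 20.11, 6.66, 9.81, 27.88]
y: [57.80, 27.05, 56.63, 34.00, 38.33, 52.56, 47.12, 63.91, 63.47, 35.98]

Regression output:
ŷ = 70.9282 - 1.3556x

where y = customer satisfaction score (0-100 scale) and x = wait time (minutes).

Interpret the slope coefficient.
For each additional minute of wait time, predicted satisfaction score decreases by approximately 1.3556 points.

The slope coefficient β₁ = -1.3556 represents the marginal effect of wait time on satisfaction score.

Interpretation:
- Wait time up by 1 minute → predicted satisfaction score decreases by 1.3556 points
- The effect is assumed constant over the observed range of x (linearity)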